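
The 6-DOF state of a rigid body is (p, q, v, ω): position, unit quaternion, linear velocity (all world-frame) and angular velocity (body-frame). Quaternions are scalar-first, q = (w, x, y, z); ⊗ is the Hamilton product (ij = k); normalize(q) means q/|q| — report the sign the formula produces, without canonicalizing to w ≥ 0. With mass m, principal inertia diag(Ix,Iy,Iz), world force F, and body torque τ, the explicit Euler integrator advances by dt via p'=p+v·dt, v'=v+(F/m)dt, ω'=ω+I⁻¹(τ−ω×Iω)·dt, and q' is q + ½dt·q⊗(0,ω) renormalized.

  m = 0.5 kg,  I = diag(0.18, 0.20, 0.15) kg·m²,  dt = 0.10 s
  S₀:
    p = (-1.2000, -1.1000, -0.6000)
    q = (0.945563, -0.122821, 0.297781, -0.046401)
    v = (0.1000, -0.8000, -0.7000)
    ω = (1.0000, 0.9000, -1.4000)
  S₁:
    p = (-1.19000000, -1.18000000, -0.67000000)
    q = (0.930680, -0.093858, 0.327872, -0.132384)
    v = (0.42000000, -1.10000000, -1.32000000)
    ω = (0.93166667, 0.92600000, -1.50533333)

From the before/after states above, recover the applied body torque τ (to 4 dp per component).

τ = (-0.0600, 0.0100, -0.1400)

rate change Δω = (-0.06833333, 0.02600000, -0.10533333)
precession coupling = (0.0630, -0.0420, 0.0180)
applied torque τ = (-0.0600, 0.0100, -0.1400)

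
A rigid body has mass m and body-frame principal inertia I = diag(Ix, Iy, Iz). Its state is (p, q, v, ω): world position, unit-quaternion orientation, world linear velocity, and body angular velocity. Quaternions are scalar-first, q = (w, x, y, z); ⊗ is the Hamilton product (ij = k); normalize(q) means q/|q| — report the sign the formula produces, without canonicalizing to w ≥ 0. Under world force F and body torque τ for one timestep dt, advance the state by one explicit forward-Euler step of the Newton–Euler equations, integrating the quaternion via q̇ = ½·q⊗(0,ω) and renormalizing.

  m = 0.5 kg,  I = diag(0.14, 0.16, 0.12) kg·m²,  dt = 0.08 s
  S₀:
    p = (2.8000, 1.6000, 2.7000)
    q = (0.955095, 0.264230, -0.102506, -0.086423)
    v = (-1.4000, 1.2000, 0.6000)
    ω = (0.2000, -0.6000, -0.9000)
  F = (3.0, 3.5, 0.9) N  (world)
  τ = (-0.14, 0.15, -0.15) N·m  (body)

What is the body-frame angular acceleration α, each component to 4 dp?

ω×(Iω) gyroscopic = (-0.0216, -0.0036, -0.0024)
(τ − ω×Iω)/I = (-0.8457, 0.9600, -1.2300)

α = (-0.8457, 0.9600, -1.2300)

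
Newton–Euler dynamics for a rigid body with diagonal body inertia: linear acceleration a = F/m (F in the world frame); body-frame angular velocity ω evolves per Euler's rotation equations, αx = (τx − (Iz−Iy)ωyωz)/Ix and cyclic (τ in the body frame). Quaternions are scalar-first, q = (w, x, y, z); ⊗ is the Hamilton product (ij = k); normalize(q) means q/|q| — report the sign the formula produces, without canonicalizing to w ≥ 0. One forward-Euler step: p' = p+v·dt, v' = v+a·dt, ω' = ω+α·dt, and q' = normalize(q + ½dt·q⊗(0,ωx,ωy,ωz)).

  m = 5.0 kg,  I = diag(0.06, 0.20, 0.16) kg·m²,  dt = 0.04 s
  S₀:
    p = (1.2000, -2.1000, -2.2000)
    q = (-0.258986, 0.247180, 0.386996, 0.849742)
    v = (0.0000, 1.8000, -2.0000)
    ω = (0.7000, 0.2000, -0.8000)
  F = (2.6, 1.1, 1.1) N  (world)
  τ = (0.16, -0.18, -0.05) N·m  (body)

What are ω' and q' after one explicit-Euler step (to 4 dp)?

precession coupling ω×(Iω) = (0.0064, 0.0560, 0.0196)
angular accel α = (2.5600, -1.1800, -0.4350)
ω + α·dt = (0.8024, 0.1528, -0.8174)
q⊗(0,ω) = (0.4293684, -0.6608354, 0.7407662, -0.0142724)
q + ½dt·q⊗(0,ω), renormalized = (-0.2503, 0.2339, 0.4017, 0.8493)

ω' = (0.8024, 0.1528, -0.8174)
q' = (-0.2503, 0.2339, 0.4017, 0.8493)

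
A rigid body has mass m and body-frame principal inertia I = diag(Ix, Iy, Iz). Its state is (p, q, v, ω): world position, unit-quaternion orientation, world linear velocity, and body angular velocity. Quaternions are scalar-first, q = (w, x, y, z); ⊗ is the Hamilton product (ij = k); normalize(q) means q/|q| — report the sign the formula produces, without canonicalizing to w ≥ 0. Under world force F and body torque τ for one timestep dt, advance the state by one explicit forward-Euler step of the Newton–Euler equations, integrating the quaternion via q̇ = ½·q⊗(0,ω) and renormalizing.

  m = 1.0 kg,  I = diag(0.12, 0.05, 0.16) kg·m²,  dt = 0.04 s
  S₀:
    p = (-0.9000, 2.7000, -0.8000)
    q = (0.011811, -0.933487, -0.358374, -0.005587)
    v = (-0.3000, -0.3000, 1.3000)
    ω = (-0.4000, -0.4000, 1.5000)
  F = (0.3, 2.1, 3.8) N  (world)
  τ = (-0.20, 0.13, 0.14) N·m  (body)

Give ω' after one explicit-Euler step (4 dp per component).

ω×(Iω) gyroscopic = (-0.0660, 0.0240, -0.0112)
α = I⁻¹(τ − ω×Iω) = (-1.1167, 2.1200, 0.9450)
ω + α·dt = (-0.4447, -0.3152, 1.5378)

ω' = (-0.4447, -0.3152, 1.5378)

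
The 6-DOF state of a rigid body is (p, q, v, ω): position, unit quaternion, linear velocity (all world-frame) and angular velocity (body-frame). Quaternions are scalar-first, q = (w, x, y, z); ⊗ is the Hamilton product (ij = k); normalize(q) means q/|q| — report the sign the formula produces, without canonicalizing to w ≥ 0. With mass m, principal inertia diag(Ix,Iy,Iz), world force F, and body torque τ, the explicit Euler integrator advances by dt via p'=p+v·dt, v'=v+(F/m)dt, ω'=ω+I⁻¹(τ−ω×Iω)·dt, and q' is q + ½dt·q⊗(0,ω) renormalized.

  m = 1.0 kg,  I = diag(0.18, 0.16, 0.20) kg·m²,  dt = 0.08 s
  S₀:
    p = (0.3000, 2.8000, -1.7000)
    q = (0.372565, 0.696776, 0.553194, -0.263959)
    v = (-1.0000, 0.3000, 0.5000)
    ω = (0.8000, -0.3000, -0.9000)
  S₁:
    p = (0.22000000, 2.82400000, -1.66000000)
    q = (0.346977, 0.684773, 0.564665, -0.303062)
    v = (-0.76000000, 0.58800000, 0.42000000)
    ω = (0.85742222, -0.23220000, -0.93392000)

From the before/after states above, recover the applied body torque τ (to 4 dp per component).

ω₁ − ω₀ = (0.05742222, 0.06780000, -0.03392000)
ω₀×(Iω₀) = (0.0108, 0.0144, 0.0048)
τ = I·(Δω/dt) + ω₀×(Iω₀) = (0.1400, 0.1500, -0.0800)

τ = (0.1400, 0.1500, -0.0800)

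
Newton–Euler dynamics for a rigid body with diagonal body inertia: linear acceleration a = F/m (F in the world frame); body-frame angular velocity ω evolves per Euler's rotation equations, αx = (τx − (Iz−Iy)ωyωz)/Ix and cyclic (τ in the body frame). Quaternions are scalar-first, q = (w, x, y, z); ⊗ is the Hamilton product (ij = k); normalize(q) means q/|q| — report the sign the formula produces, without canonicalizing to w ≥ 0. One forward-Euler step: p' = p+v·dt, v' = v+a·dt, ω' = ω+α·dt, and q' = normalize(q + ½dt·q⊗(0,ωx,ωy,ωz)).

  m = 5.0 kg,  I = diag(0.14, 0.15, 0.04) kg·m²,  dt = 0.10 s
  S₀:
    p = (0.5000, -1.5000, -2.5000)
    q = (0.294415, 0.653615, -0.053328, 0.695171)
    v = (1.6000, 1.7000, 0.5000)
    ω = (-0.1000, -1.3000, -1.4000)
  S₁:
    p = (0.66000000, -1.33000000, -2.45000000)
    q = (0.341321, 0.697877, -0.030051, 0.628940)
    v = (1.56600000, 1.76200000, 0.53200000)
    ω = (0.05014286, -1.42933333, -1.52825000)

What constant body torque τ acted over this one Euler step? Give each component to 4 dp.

τ = (0.0100, -0.1800, -0.0500)

rate change Δω = (0.15014286, -0.12933333, -0.12825000)
ω₀×(Iω₀) = (-0.2002, 0.0140, 0.0013)
I·α + gyro = (0.0100, -0.1800, -0.0500)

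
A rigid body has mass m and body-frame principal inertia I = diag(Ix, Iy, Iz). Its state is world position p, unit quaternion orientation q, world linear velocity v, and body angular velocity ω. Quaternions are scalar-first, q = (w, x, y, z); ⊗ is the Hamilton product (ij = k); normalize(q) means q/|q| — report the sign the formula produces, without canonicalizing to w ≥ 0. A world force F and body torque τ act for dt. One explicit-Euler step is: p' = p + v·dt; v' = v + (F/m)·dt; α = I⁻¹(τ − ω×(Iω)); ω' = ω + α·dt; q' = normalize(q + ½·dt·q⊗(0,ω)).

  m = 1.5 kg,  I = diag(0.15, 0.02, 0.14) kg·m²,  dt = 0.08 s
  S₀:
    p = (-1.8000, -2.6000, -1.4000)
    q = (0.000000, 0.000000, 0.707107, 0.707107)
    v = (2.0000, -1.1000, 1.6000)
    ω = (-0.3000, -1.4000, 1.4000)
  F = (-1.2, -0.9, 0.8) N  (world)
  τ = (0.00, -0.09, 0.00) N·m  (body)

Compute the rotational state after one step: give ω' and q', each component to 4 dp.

ω×(Iω) gyroscopic = (-0.2352, -0.0042, -0.0546)
α = I⁻¹(τ − ω×Iω) = (1.5680, -4.2900, 0.3900)
new body rate ω' = (-0.1746, -1.7432, 1.4312)
q⊗(0,ω) = (0.0000000, 1.9798996, -0.2121321, 0.2121321)
q' = normalize(q + ½dt·q⊗(0,ω)) = (0.0000, 0.0789, 0.6964, 0.7133)

ω' = (-0.1746, -1.7432, 1.4312)
q' = (0.0000, 0.0789, 0.6964, 0.7133)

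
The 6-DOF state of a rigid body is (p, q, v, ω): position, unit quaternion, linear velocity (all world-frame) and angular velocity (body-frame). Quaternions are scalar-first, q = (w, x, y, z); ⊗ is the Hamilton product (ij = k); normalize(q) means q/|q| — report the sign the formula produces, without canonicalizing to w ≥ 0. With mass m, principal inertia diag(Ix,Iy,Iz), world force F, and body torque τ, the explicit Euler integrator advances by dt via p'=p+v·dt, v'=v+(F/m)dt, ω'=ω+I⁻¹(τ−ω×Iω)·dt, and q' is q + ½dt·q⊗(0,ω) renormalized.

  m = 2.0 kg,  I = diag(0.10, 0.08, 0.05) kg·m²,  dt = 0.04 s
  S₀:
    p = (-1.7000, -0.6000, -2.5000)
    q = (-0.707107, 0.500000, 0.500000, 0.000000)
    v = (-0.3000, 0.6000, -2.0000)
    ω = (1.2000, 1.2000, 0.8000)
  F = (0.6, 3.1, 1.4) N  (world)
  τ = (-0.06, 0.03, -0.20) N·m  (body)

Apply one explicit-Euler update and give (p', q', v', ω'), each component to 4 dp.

p' = (-1.7120, -0.5760, -2.5800)
q' = (-0.7306, 0.4907, 0.4747, -0.0113)
v' = (-0.2880, 0.6620, -1.9720)
ω' = (1.1875, 1.1910, 0.6630)

a = F/m = (0.3000, 1.5500, 0.7000)
p + v·dt = (-1.7120, -0.5760, -2.5800)
v + (F/m)dt = (-0.2880, 0.6620, -1.9720)
α = I⁻¹(τ − ω×Iω) = (-0.3120, -0.2250, -3.4240)
ω + α·dt = (1.1875, 1.1910, 0.6630)
2q̇ = q⊗(0,ω) = (-1.2000000, -0.4485284, -1.2485284, -0.5656856)
q' = normalize(q + ½dt·q⊗(0,ω)) = (-0.7306, 0.4907, 0.4747, -0.0113)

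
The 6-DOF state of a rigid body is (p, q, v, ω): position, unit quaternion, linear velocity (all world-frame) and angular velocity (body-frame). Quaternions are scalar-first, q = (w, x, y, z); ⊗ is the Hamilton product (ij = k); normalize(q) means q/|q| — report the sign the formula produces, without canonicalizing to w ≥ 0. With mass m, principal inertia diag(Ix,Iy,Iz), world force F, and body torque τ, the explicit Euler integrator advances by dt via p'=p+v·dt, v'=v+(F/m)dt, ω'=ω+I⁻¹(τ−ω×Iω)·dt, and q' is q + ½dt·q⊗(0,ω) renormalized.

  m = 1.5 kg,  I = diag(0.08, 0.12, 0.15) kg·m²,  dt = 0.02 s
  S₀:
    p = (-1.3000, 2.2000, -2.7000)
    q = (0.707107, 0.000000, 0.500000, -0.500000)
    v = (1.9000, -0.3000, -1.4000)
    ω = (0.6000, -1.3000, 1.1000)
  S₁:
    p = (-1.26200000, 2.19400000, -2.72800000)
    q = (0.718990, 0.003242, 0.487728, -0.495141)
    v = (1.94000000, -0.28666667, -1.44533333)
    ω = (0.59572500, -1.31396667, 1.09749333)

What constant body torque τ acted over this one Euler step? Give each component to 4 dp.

τ = (-0.0600, -0.1300, -0.0500)

ω₁ − ω₀ = (-0.00427500, -0.01396667, -0.00250667)
gyro term ω₀×Iω₀ = (-0.0429, -0.0462, -0.0312)
τ = I·(Δω/dt) + ω₀×(Iω₀) = (-0.0600, -0.1300, -0.0500)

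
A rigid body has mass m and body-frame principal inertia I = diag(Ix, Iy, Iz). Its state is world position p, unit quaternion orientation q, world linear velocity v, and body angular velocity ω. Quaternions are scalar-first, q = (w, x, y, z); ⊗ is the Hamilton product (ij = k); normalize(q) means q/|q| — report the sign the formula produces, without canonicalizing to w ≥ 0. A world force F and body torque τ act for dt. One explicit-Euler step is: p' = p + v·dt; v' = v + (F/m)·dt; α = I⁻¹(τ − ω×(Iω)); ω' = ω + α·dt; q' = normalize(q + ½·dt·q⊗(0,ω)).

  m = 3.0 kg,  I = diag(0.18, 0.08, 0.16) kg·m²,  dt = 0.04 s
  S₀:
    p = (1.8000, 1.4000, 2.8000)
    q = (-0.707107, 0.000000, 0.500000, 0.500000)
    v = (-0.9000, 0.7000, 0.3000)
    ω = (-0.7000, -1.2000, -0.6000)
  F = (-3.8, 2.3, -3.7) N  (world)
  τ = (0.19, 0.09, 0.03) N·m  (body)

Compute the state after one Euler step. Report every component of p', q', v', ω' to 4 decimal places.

p' = (1.7640, 1.4280, 2.8120)
q' = (-0.6888, 0.0159, 0.5097, 0.5152)
v' = (-0.9507, 0.7307, 0.2507)
ω' = (-0.6706, -1.1592, -0.5715)

ω×(Iω) gyroscopic = (0.0576, 0.0084, -0.0840)
(τ − ω×Iω)/I = (0.7356, 1.0200, 0.7125)
ω' = ω + α·dt = (-0.6706, -1.1592, -0.5715)
Hamilton product q⊗(0,ω) = (0.9000000, 0.7949749, 0.4985284, 0.7742642)
q + ½dt·q⊗(0,ω), renormalized = (-0.6888, 0.0159, 0.5097, 0.5152)
a = (-1.2667, 0.7667, -1.2333)
p' = p + v·dt = (1.7640, 1.4280, 2.8120)
v' = v + a·dt = (-0.9507, 0.7307, 0.2507)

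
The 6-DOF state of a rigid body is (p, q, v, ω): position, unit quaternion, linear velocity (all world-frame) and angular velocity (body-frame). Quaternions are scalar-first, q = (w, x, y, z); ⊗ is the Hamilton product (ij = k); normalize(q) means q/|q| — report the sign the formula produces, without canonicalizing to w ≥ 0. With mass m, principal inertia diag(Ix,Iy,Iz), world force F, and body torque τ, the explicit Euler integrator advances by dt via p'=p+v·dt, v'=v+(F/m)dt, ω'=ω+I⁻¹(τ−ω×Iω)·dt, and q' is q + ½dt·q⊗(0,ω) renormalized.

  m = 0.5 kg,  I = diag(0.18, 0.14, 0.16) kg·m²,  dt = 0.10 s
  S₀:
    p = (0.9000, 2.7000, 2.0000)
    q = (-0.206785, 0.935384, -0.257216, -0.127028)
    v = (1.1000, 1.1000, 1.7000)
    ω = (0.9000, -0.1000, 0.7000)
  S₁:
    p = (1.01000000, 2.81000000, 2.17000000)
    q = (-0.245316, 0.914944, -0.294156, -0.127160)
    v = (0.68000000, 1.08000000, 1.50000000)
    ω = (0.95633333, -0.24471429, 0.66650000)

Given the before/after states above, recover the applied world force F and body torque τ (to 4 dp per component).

ω₁ − ω₀ = (0.05633333, -0.14471429, -0.03350000)
I·α + gyro = (0.1000, -0.1900, -0.0500)
velocity change Δv = (-0.42000000, -0.02000000, -0.20000000)
F = m·Δv/dt = (-2.1000, -0.1000, -1.0000)

F = (-2.1000, -0.1000, -1.0000)
τ = (0.1000, -0.1900, -0.0500)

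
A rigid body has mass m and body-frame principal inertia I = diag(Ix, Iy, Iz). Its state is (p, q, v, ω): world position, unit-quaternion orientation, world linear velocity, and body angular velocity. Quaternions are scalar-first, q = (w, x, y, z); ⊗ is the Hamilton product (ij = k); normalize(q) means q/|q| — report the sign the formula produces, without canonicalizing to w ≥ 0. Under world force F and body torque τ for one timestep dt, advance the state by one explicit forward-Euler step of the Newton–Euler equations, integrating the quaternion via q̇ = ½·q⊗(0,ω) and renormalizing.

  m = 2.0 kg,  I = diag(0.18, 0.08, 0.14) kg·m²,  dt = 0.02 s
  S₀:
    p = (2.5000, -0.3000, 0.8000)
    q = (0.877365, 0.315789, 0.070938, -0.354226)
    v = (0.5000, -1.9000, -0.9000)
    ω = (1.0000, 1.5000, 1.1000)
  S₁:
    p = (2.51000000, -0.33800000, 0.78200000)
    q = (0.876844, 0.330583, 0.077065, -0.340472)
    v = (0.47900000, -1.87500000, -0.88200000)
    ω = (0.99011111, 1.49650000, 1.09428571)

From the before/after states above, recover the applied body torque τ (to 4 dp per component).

rate change Δω = (-0.00988889, -0.00350000, -0.00571429)
precession coupling = (0.0990, 0.0440, -0.1500)
τ = I·(Δω/dt) + ω₀×(Iω₀) = (0.0100, 0.0300, -0.1900)

τ = (0.0100, 0.0300, -0.1900)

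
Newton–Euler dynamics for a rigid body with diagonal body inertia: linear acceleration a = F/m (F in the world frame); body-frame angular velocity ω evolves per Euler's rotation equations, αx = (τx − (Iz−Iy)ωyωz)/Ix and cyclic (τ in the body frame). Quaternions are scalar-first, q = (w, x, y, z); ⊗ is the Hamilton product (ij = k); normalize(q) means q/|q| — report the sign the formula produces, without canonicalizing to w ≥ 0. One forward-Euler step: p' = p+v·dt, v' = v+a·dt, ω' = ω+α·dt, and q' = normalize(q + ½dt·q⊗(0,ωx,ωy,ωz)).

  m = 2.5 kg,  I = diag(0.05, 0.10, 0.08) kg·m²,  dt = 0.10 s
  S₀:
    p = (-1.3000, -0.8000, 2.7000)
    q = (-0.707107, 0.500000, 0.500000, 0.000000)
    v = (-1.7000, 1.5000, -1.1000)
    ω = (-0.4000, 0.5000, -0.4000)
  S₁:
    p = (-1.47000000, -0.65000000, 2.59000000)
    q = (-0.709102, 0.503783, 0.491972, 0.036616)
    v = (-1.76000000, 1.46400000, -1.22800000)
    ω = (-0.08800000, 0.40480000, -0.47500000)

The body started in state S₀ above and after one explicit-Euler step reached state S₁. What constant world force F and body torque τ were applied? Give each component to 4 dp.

v₁ − v₀ = (-0.06000000, -0.03600000, -0.12800000)
F = m·Δv/dt = (-1.5000, -0.9000, -3.2000)
ω₁ − ω₀ = (0.31200000, -0.09520000, -0.07500000)
applied torque τ = (0.1600, -0.1000, -0.0700)

F = (-1.5000, -0.9000, -3.2000)
τ = (0.1600, -0.1000, -0.0700)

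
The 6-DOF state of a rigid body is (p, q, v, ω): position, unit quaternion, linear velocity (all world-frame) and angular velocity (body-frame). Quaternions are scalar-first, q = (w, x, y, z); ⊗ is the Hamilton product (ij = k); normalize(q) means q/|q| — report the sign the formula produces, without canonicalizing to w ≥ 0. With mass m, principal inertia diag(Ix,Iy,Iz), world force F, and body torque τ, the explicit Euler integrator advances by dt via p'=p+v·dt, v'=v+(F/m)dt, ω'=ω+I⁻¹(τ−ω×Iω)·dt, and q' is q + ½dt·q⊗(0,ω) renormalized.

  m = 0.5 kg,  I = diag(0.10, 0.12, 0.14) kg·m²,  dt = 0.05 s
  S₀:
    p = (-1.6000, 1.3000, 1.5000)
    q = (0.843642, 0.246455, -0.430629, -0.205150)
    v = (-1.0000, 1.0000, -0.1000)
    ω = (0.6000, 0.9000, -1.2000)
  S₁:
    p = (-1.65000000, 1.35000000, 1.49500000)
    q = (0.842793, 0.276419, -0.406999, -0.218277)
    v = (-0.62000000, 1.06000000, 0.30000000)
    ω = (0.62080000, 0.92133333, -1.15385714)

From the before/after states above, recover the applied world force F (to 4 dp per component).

v₁ − v₀ = (0.38000000, 0.06000000, 0.40000000)
m·(v₁−v₀)/dt = (3.8000, 0.6000, 4.0000)

F = (3.8000, 0.6000, 4.0000)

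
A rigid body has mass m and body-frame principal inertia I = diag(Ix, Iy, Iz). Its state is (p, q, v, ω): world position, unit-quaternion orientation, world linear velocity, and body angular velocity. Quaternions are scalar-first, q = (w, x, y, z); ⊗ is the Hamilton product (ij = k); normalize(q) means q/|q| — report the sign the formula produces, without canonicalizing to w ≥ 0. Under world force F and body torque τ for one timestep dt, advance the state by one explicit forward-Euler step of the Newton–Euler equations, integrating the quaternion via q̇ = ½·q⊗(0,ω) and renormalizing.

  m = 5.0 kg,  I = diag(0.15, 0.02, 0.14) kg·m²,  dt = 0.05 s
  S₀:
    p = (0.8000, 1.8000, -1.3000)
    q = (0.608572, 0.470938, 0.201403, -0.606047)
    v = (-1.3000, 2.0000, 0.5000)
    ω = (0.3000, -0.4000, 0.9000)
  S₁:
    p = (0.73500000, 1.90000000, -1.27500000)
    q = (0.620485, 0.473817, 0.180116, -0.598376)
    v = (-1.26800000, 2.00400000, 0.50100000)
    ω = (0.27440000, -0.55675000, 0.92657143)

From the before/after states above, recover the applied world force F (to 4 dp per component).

Δv = v₁−v₀ = (0.03200000, 0.00400000, 0.00100000)
m·(v₁−v₀)/dt = (3.2000, 0.4000, 0.1000)

F = (3.2000, 0.4000, 0.1000)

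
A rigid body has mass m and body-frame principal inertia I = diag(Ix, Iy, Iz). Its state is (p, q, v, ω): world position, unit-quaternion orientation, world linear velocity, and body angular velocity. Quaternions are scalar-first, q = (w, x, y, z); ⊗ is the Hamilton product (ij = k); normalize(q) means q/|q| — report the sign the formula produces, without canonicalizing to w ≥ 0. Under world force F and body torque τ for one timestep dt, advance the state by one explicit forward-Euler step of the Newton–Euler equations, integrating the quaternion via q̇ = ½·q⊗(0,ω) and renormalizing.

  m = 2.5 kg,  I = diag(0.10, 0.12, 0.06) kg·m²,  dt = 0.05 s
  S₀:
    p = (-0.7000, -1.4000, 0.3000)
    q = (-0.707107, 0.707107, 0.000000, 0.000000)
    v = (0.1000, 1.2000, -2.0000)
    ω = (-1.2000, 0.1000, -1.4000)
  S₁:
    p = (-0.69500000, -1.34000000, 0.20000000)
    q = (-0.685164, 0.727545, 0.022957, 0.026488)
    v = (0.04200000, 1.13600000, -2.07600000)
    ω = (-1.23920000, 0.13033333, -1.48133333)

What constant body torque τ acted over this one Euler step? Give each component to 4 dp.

τ = (-0.0700, 0.1400, -0.1000)

Δω = ω₁−ω₀ = (-0.03920000, 0.03033333, -0.08133333)
precession coupling = (0.0084, 0.0672, -0.0024)
τ = I·(Δω/dt) + ω₀×(Iω₀) = (-0.0700, 0.1400, -0.1000)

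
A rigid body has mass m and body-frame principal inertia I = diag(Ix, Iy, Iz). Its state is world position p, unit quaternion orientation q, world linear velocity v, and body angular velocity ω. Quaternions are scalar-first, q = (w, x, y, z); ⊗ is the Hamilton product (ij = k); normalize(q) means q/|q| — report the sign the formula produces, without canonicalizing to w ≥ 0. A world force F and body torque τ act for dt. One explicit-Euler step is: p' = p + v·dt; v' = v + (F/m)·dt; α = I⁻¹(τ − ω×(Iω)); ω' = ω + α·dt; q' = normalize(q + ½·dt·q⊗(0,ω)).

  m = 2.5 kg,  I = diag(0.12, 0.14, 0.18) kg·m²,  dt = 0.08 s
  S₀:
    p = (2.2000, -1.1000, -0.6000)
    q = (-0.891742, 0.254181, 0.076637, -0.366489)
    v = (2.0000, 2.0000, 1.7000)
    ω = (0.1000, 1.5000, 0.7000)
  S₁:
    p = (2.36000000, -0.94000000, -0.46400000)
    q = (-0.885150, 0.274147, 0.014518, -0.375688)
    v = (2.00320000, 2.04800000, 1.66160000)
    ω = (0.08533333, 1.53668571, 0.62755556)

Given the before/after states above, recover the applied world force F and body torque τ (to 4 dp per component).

rate change Δω = (-0.01466667, 0.03668571, -0.07244444)
I·α + gyro = (0.0200, 0.0600, -0.1600)
v₁ − v₀ = (0.00320000, 0.04800000, -0.03840000)
applied force F = (0.1000, 1.5000, -1.2000)

F = (0.1000, 1.5000, -1.2000)
τ = (0.0200, 0.0600, -0.1600)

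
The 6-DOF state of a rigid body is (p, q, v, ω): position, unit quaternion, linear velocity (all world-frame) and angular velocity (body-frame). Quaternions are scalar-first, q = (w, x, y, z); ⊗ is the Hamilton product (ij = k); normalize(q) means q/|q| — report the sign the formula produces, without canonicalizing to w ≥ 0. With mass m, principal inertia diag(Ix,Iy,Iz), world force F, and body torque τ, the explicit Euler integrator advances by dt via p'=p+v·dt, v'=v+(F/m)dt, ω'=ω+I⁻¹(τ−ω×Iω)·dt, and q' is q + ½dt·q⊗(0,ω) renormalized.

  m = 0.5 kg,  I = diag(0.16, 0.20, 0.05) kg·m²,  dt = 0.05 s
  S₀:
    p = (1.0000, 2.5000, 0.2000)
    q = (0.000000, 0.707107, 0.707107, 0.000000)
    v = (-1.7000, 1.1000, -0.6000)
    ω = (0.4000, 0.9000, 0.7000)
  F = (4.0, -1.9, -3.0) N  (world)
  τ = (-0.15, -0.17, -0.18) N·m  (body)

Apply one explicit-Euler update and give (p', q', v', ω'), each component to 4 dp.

ω×(Iω) gyroscopic = (-0.0945, 0.0308, 0.0144)
(τ − ω×Iω)/I = (-0.3469, -1.0040, -3.8880)
new body rate ω' = (0.3827, 0.8498, 0.5056)
q⊗(0,ω) = (-0.9192391, 0.4949749, -0.4949749, 0.3535535)
q + ½dt·q⊗(0,ω), renormalized = (-0.0230, 0.7192, 0.6944, 0.0088)
a = (8.0000, -3.8000, -6.0000)
p' = p + v·dt = (0.9150, 2.5550, 0.1700)
v' = v + a·dt = (-1.3000, 0.9100, -0.9000)

p' = (0.9150, 2.5550, 0.1700)
q' = (-0.0230, 0.7192, 0.6944, 0.0088)
v' = (-1.3000, 0.9100, -0.9000)
ω' = (0.3827, 0.8498, 0.5056)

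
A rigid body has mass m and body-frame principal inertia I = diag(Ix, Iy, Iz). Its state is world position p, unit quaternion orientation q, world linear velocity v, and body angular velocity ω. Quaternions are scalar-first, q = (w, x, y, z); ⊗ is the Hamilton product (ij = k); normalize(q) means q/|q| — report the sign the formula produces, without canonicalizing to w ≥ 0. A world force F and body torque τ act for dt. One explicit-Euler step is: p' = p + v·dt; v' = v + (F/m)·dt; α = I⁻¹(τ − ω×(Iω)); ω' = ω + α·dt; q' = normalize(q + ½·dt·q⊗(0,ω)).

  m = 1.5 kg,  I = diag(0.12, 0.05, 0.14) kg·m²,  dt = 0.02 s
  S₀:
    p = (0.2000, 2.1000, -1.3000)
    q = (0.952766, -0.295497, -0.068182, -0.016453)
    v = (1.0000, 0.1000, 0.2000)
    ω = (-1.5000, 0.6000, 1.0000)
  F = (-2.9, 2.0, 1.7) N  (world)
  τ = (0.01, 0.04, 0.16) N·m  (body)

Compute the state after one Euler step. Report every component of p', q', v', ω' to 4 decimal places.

a = F/m = (-1.9333, 1.3333, 1.1333)
new position p' = (0.2200, 2.1020, -1.2960)
v + (F/m)dt = (0.9613, 0.1267, 0.2227)
angular accel α = (-0.3667, 0.2000, 0.6929)
new body rate ω' = (-1.5073, 0.6040, 1.0139)
q⊗(0,ω) = (-0.3858833, -1.4874592, 0.8918361, 0.6731948)
updated quaternion q' = (0.9487, -0.3103, -0.0593, -0.0097)

p' = (0.2200, 2.1020, -1.2960)
q' = (0.9487, -0.3103, -0.0593, -0.0097)
v' = (0.9613, 0.1267, 0.2227)
ω' = (-1.5073, 0.6040, 1.0139)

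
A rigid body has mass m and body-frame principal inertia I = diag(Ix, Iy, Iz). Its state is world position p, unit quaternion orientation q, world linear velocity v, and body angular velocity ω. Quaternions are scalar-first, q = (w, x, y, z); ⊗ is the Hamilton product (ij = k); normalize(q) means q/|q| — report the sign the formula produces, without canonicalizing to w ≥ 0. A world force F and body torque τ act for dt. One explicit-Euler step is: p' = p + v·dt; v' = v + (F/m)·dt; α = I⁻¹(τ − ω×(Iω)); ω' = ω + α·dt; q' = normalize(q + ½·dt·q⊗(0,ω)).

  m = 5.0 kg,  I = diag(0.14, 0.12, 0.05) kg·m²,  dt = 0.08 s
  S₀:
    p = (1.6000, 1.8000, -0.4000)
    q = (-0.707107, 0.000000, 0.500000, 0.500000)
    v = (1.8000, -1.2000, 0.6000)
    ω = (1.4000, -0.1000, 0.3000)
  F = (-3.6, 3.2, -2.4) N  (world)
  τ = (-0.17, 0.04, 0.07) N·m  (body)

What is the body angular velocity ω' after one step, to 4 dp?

precession coupling ω×(Iω) = (0.0021, 0.0378, 0.0028)
(τ − ω×Iω)/I = (-1.2293, 0.0183, 1.3440)
new body rate ω' = (1.3017, -0.0985, 0.4075)

ω' = (1.3017, -0.0985, 0.4075)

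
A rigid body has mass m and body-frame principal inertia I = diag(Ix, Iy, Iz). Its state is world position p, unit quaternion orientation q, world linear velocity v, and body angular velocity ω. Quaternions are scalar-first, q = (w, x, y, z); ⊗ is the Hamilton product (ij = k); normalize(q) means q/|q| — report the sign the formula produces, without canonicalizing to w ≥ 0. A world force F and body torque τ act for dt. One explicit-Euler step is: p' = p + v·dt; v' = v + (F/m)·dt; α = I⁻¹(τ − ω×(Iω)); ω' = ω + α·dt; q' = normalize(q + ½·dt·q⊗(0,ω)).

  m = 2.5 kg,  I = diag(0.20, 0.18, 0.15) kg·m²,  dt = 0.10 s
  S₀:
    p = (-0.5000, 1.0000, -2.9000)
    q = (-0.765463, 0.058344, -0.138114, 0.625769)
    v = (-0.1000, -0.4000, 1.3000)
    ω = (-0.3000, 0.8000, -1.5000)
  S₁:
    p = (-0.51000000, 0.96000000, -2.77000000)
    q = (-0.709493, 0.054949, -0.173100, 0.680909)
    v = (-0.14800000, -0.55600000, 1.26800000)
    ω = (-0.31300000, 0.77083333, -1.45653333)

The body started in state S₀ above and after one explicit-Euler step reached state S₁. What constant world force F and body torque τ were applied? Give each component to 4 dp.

F = (-1.2000, -3.9000, -0.8000)
τ = (0.0100, -0.0300, 0.0700)

rate change Δω = (-0.01300000, -0.02916667, 0.04346667)
ω₀×(Iω₀) = (0.0360, 0.0225, 0.0048)
τ = I·(Δω/dt) + ω₀×(Iω₀) = (0.0100, -0.0300, 0.0700)
v₁ − v₀ = (-0.04800000, -0.15600000, -0.03200000)
applied force F = (-1.2000, -3.9000, -0.8000)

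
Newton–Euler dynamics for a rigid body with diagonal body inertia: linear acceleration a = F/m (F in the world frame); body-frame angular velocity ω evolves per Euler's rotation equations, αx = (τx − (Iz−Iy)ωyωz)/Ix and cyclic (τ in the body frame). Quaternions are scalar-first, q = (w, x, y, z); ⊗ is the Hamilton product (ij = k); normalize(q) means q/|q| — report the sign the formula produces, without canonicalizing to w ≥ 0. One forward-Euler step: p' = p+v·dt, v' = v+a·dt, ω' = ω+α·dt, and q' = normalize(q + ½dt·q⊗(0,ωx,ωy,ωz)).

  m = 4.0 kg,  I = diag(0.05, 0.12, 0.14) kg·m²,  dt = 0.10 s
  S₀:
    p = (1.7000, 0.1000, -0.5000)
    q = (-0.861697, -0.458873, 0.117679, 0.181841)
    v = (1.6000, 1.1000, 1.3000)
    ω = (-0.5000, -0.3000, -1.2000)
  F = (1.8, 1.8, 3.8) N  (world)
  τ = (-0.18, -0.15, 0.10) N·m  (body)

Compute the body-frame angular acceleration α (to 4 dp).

ω×(Iω) gyroscopic = (0.0072, -0.0540, 0.0105)
angular accel α = (-3.7440, -0.8000, 0.6393)

α = (-3.7440, -0.8000, 0.6393)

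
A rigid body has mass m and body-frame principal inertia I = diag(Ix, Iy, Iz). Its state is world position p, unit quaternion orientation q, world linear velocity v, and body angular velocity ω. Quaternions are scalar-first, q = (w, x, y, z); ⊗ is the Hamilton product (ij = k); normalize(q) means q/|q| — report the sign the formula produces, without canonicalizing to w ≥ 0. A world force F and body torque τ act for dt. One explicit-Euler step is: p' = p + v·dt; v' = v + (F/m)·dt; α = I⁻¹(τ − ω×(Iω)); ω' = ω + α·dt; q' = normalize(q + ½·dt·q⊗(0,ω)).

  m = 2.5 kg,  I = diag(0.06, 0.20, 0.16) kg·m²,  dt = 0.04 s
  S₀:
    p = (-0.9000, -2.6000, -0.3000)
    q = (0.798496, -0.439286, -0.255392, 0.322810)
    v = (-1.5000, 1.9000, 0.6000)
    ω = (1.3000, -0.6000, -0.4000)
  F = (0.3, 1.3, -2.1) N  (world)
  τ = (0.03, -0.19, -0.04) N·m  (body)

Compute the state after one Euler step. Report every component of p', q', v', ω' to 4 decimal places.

p' = (-0.9600, -2.5240, -0.2760)
q' = (0.8091, -0.4124, -0.2600, 0.3282)
v' = (-1.4952, 1.9208, 0.5664)
ω' = (1.3264, -0.6484, -0.3827)

new position p' = (-0.9600, -2.5240, -0.2760)
v' = v + a·dt = (-1.4952, 1.9208, 0.5664)
angular accel α = (0.6600, -1.2100, 0.4325)
ω' = ω + α·dt = (1.3264, -0.6484, -0.3827)
q⊗(0,ω) = (0.5469606, 1.3338876, -0.2351590, 0.2761828)
q + ½dt·q⊗(0,ω), renormalized = (0.8091, -0.4124, -0.2600, 0.3282)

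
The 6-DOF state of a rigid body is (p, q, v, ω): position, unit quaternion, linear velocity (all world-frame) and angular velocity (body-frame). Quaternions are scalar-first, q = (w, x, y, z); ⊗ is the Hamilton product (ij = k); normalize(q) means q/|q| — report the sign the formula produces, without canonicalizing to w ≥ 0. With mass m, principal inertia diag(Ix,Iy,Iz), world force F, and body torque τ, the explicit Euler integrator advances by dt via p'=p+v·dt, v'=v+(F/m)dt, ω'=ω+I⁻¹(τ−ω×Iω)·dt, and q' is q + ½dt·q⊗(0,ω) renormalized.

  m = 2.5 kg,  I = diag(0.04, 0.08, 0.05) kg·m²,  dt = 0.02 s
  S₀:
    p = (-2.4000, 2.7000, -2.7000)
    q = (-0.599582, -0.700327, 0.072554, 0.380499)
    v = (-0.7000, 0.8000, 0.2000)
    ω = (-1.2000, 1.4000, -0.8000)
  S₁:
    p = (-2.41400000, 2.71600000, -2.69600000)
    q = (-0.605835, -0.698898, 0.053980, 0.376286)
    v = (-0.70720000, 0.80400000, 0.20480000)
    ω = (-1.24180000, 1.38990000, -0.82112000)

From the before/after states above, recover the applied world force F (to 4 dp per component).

velocity change Δv = (-0.00720000, 0.00400000, 0.00480000)
m·(v₁−v₀)/dt = (-0.9000, 0.5000, 0.6000)

F = (-0.9000, 0.5000, 0.6000)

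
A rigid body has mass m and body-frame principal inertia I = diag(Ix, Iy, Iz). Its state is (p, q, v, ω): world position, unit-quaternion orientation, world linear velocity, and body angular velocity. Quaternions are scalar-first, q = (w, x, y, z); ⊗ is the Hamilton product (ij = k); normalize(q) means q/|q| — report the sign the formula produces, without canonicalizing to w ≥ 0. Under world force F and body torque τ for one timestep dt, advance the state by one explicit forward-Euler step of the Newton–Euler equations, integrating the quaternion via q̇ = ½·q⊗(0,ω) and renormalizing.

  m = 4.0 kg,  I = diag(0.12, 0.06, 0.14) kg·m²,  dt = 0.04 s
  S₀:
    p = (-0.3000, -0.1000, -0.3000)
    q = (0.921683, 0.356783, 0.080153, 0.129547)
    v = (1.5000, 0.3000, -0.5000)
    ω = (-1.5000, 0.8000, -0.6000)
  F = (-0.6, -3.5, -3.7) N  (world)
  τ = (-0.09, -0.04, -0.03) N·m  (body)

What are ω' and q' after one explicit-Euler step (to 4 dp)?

gyro term ω×Iω = (-0.0384, -0.0180, 0.0720)
α = I⁻¹(τ − ω×Iω) = (-0.4300, -0.3667, -0.7286)
ω + α·dt = (-1.5172, 0.7853, -0.6291)
q⊗(0,ω) = (0.5487803, -1.5342539, 0.7570957, -0.1473539)
updated quaternion q' = (0.9321, 0.3259, 0.0952, 0.1265)

ω' = (-1.5172, 0.7853, -0.6291)
q' = (0.9321, 0.3259, 0.0952, 0.1265)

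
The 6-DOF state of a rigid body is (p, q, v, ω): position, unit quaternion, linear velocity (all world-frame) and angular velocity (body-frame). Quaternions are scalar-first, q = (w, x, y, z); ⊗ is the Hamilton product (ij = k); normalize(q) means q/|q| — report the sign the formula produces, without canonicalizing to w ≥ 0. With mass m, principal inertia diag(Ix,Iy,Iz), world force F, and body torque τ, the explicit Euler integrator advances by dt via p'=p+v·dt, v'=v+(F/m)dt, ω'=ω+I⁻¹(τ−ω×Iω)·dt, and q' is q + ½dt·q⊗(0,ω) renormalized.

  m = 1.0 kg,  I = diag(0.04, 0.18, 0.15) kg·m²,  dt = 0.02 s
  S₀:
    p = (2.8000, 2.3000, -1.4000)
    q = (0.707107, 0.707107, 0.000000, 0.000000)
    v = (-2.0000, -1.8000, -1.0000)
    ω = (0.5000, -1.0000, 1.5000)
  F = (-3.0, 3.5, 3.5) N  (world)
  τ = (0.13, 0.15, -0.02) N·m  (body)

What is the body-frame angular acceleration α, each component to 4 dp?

precession coupling ω×(Iω) = (0.0450, -0.0825, -0.0700)
(τ − ω×Iω)/I = (2.1250, 1.2917, 0.3333)

α = (2.1250, 1.2917, 0.3333)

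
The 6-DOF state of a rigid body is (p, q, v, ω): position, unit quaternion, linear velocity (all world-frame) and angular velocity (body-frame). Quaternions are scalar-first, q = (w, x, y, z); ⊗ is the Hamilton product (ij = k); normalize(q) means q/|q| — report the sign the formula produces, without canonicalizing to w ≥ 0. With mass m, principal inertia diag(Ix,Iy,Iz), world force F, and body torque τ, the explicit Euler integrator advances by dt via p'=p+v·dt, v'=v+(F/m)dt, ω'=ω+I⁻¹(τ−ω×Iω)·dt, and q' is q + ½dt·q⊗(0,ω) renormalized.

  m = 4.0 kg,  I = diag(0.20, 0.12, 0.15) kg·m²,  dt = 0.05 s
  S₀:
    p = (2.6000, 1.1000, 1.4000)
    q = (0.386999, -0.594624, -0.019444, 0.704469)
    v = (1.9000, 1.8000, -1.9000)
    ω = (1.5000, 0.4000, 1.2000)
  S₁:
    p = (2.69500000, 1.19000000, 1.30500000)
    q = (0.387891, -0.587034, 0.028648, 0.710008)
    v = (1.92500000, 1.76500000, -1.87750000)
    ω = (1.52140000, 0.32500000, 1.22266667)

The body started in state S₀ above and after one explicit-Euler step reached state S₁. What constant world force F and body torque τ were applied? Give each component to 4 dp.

ω₁ − ω₀ = (0.02140000, -0.07500000, 0.02266667)
precession coupling = (0.0144, 0.0900, -0.0480)
applied torque τ = (0.1000, -0.0900, 0.0200)
v₁ − v₀ = (0.02500000, -0.03500000, 0.02250000)
applied force F = (2.0000, -2.8000, 1.8000)

F = (2.0000, -2.8000, 1.8000)
τ = (0.1000, -0.0900, 0.0200)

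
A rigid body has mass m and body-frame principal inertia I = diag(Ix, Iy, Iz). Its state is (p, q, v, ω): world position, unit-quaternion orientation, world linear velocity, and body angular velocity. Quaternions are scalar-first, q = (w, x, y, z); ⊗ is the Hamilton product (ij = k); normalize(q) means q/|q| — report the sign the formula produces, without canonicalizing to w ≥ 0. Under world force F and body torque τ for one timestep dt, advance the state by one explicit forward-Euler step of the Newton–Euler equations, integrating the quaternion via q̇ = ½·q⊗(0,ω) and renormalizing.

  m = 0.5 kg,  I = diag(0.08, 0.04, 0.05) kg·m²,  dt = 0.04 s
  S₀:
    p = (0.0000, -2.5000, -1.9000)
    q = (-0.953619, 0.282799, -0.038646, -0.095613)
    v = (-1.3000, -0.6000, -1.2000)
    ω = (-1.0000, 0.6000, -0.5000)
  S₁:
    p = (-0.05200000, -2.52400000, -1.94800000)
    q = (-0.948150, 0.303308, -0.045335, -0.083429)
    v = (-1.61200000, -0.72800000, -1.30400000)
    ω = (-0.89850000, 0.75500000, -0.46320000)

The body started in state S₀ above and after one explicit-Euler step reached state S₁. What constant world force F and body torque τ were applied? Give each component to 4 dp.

velocity change Δv = (-0.31200000, -0.12800000, -0.10400000)
F = m·Δv/dt = (-3.9000, -1.6000, -1.3000)
rate change Δω = (0.10150000, 0.15500000, 0.03680000)
ω₀×(Iω₀) = (-0.0030, 0.0150, 0.0240)
applied torque τ = (0.2000, 0.1700, 0.0700)

F = (-3.9000, -1.6000, -1.3000)
τ = (0.2000, 0.1700, 0.0700)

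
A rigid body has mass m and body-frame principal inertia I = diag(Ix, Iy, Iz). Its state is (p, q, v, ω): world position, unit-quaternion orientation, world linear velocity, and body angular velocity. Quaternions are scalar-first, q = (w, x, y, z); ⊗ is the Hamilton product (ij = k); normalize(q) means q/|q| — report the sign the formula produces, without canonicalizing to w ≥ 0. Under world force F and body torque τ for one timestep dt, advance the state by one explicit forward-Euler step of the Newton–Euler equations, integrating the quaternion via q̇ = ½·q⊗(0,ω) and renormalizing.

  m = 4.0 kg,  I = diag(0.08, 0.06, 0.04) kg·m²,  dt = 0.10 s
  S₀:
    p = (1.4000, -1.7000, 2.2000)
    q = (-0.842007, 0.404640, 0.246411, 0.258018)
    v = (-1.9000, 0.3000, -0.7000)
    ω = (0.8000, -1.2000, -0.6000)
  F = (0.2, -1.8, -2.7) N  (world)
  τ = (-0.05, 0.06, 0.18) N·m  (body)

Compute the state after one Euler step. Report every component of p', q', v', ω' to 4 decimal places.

(τ − ω×Iω)/I = (-0.4450, 1.3200, 4.0200)
ω + α·dt = (0.7555, -1.0680, -0.1980)
Hamilton product q⊗(0,ω) = (0.1267920, -0.5118306, 1.4596068, -0.1774926)
updated quaternion q' = (-0.8331, 0.3779, 0.3184, 0.2484)
a = (0.0500, -0.4500, -0.6750)
new position p' = (1.2100, -1.6700, 2.1300)
new velocity v' = (-1.8950, 0.2550, -0.7675)

p' = (1.2100, -1.6700, 2.1300)
q' = (-0.8331, 0.3779, 0.3184, 0.2484)
v' = (-1.8950, 0.2550, -0.7675)
ω' = (0.7555, -1.0680, -0.1980)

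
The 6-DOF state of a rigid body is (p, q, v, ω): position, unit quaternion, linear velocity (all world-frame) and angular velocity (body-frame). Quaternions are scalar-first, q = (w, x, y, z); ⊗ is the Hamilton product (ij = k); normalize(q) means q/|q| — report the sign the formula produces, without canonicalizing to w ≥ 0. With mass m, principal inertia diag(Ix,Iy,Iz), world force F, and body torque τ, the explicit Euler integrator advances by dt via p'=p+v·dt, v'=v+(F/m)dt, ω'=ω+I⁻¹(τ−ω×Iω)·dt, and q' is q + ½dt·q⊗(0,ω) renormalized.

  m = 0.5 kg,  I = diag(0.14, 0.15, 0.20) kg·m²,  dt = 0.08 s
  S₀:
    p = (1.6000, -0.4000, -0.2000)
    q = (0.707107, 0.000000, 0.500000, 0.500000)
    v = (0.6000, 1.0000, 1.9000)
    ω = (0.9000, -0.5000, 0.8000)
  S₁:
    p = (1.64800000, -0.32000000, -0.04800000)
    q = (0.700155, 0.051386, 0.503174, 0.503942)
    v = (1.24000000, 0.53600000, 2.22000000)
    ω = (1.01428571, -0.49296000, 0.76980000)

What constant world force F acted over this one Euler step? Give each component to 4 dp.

velocity change Δv = (0.64000000, -0.46400000, 0.32000000)
m·(v₁−v₀)/dt = (4.0000, -2.9000, 2.0000)

F = (4.0000, -2.9000, 2.0000)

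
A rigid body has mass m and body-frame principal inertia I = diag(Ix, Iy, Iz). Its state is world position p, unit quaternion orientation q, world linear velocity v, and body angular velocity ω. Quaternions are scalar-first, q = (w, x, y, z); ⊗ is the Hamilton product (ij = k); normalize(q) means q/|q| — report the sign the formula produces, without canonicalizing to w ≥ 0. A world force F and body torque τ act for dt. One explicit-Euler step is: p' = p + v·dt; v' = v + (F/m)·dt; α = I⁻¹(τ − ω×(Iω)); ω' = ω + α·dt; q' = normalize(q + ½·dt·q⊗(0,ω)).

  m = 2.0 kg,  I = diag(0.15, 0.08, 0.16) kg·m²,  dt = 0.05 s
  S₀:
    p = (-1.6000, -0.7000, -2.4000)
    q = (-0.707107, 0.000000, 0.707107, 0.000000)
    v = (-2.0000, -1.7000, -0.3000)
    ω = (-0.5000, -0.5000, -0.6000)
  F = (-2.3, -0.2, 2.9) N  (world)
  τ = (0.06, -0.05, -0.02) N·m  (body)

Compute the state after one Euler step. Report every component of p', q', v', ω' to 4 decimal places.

p' = (-1.7000, -0.7850, -2.4150)
q' = (-0.6981, -0.0018, 0.7158, 0.0194)
v' = (-2.0575, -1.7050, -0.2275)
ω' = (-0.4880, -0.5294, -0.6008)

gyro term ω×Iω = (0.0240, -0.0030, -0.0175)
angular accel α = (0.2400, -0.5875, -0.0156)
ω' = ω + α·dt = (-0.4880, -0.5294, -0.6008)
q⊗(0,ω) = (0.3535535, -0.0707107, 0.3535535, 0.7778177)
q' = normalize(q + ½dt·q⊗(0,ω)) = (-0.6981, -0.0018, 0.7158, 0.0194)
new position p' = (-1.7000, -0.7850, -2.4150)
v' = v + a·dt = (-2.0575, -1.7050, -0.2275)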